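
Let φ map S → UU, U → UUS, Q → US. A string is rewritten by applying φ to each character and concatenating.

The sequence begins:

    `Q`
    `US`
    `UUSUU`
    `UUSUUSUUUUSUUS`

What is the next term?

Applying the rule to each of the 14 symbols of UUSUUSUUUUSUUS gives the pieces UUS UUS UU UUS UUS UU UUS UUS UUS UUS UU UUS UUS UU, which concatenate to the answer.

UUSUUSUUUUSUUSUUUUSUUSUUSUUSUUUUSUUSUU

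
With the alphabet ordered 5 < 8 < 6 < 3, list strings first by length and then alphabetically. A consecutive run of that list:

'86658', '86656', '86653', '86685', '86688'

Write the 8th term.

86665

Advancing 3 positions from 86688 through 86688 → 86686 → 86683 reaches term 8.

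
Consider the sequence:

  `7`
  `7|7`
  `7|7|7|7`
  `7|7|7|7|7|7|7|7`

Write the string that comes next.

s(k+1) = s(k)·|·s(k) — each term doubles the last with '|' between the halves.
Doubling 7|7|7|7|7|7|7|7 with '|' between the halves:

7|7|7|7|7|7|7|7|7|7|7|7|7|7|7|7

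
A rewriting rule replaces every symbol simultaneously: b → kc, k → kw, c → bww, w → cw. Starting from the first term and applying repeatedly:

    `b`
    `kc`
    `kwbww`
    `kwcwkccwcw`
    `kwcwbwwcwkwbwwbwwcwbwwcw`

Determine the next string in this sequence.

kwcwbwwcwkccwcwbwwcwkwcwkccwcwkccwcwbwwcwkccwcwbwwcw

Replace each of the 24 characters of kwcwbwwcwkwbwwbwwcwbwwcw in place — kw cw bww cw kc cw cw bww cw kw cw kc cw cw kc cw cw bww cw kc cw cw bww cw — and concatenate.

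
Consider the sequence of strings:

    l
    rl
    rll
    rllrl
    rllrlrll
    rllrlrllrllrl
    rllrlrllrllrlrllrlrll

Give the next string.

rllrlrllrllrlrllrlrllrllrlrllrllrl

From term 3 onward, concatenate the last term with the second-to-last: rl·l = rll, rll·rl = rllrl, …
The next term joins rllrlrllrllrlrllrlrll and rllrlrllrllrl.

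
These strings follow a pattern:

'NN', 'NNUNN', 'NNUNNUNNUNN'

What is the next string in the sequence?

Each string is two copies of the previous one joined by 'U'.
One more doubling of NNUNNUNNUNN gives the answer.

NNUNNUNNUNNUNNUNNUNNUNN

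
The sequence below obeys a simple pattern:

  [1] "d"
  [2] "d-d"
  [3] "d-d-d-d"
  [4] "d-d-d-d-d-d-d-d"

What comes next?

Every step duplicates the string with '-' between the halves.
So the next term is two copies of d-d-d-d-d-d-d-d with '-' between the halves.

d-d-d-d-d-d-d-d-d-d-d-d-d-d-d-d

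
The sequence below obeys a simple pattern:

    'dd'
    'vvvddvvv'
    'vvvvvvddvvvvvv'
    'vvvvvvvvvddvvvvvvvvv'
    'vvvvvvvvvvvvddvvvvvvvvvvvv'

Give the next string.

Each term wraps the previous one in vvv on the left and vvv on the right.
Applying this once more to vvvvvvvvvvvvddvvvvvvvvvvvv:

vvvvvvvvvvvvvvvddvvvvvvvvvvvvvvv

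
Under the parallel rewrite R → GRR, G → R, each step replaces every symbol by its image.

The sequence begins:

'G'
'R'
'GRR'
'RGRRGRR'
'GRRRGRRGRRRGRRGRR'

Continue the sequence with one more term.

φ(GRRRGRRGRRRGRRGRR) expands symbol-by-symbol to R GRR GRR GRR R GRR GRR R GRR GRR GRR R GRR GRR R GRR GRR; joining the 17 pieces gives the next term.

RGRRGRRGRRRGRRGRRRGRRGRRGRRRGRRGRRRGRRGRR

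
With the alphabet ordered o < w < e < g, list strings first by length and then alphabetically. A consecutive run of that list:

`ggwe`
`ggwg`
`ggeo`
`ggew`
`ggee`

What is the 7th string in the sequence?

Stepping forward 2 times from ggee: ggee → ggeg, then the target.

gggo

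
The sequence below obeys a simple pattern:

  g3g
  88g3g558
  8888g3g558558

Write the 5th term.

88888888g3g558558558558

s(k+1) = 88·s(k)·558, so each term gains 88 as a prefix and 558 as a suffix.
From 8888g3g558558, 2 further steps: 8888g3g558558 → 888888g3g558558558 → (answer).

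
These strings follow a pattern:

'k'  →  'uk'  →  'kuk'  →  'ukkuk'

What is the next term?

kukukkuk

From term 3 onward, concatenate the second-to-last term with the last: k·uk = kuk, uk·kuk = ukkuk, …
So term 5 is kuk·ukkuk.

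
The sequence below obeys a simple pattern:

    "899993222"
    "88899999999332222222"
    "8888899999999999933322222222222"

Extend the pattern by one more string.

888888899999999999999993333222222222222222

Term n consists of 2n-1 8's, followed by 4n 9's, followed by n 3's, followed by 4n-1 2's (n = 1, 2, …).
For the next term, n = 4, so the run lengths are 7, 16, 4, 15.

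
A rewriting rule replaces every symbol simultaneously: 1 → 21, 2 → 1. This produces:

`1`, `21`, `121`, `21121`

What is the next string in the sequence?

12121121

Rewriting each symbol of 21121: 2→1, 1→21, 1→21, 2→1, 1→21, which concatenates to 1 21 21 1 21.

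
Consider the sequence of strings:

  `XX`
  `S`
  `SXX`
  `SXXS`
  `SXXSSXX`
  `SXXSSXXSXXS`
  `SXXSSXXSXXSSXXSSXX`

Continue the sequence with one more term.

This is a Fibonacci-style word recurrence s(k) = s(k−1)·s(k−2): e.g. S·XX = SXX.
So term 8 is SXXSSXXSXXSSXXSSXX·SXXSSXXSXXS.

SXXSSXXSXXSSXXSSXXSXXSSXXSXXS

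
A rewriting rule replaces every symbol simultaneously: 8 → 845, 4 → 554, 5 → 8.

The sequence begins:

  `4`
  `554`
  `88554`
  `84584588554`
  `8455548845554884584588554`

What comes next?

Rewriting the 25 symbols of 8455548845554884584588554 one by one yields 845 554 8 8 8 554 845 845 554 8 8 8 554 845 845 554 8 845 554 8 845 845 8 8 554; concatenated:

8455548885548458455548885548458455548845554884584588554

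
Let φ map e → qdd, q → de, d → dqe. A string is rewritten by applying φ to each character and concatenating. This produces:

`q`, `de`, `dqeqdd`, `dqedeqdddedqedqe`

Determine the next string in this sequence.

Applying the rule to each of the 16 symbols of dqedeqdddedqedqe gives the pieces dqe de qdd dqe qdd de dqe dqe dqe qdd dqe de qdd dqe de qdd, which concatenate to the answer.

dqedeqdddqeqdddedqedqedqeqdddqedeqdddqedeqdd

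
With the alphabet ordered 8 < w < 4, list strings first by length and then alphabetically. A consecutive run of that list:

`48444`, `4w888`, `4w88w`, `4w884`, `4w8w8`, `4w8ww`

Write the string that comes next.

Treat 4w8ww as a base-3 numeral over the given alphabet and add one, carrying through any trailing 4's.

4w8w4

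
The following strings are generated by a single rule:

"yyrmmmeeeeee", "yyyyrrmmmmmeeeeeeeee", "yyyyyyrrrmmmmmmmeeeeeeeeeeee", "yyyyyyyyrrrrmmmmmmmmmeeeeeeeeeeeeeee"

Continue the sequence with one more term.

Each string has the form y^{2n} r^{n} m^{2n+1} e^{3n+3} (n = 1, 2, …).
Setting n = 5 gives 10, 5, 11, 18 characters in each block.

yyyyyyyyyyrrrrrmmmmmmmmmmmeeeeeeeeeeeeeeeeee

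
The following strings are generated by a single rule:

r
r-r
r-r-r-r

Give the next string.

r-r-r-r-r-r-r-r

Every step duplicates the string with '-' between the halves.
One more doubling of r-r-r-r gives the answer.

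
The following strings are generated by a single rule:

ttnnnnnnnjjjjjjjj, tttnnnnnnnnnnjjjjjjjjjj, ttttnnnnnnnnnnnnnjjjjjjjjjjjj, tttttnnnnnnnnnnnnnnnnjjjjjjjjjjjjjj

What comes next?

ttttttnnnnnnnnnnnnnnnnnnnjjjjjjjjjjjjjjjj

The n-th term is n-1 t's then 3n-2 n's then 2n+2 j's, where the shown terms are n = 3, 4, 5, 6.
For the next term, n = 7, so the run lengths are 6, 19, 16.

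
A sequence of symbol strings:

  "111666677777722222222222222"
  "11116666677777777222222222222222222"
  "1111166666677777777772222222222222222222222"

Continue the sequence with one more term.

Each string has the form 1^{n} 6^{n+1} 7^{2n} 2^{4n+2}, where the shown terms are n = 3, 4, 5.
Setting n = 6 gives 6, 7, 12, 26 characters in each block.

111111666666677777777777722222222222222222222222222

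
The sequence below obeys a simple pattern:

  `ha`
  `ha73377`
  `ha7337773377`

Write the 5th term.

ha73377733777337773377

Each term is the previous one with 73377 appended.
From ha7337773377, 2 further steps: ha7337773377 → ha733777337773377 → (answer).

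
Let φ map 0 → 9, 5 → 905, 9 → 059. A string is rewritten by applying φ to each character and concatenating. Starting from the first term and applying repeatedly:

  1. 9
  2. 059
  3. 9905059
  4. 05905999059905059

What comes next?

Rewriting the 17 symbols of 05905999059905059 one by one yields 9 905 059 9 905 059 059 059 9 905 059 059 9 905 9 905 059; concatenated:

99050599905059059059990505905999059905059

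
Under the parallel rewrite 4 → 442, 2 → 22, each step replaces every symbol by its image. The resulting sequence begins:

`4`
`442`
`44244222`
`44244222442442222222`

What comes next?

Rewriting the 20 symbols of 44244222442442222222 one by one yields 442 442 22 442 442 22 22 22 442 442 22 442 442 22 22 22 22 22 22 22; concatenated:

442442224424422222224424422244244222222222222222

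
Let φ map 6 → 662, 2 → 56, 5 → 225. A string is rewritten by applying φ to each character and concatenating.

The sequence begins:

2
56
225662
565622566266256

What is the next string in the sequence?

22566222566256562256626625666266256225662

φ(565622566266256) expands symbol-by-symbol to 225 662 225 662 56 56 225 662 662 56 662 662 56 225 662; joining the 15 pieces gives the next term.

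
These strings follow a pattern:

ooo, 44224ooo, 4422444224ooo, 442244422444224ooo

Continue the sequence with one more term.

Every step adds 44224 at the front: s(k+1) = 44224·s(k).
Applying this once more to 442244422444224ooo:

44224442244422444224ooo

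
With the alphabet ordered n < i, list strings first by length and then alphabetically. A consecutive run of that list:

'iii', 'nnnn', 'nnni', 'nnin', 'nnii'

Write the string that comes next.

ninn

Find the rightmost character of nnii below i, bump it to the next letter, and reset everything to its right to n.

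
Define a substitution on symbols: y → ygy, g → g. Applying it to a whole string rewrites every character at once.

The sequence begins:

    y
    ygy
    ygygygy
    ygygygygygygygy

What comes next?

Rewriting the 15 symbols of ygygygygygygygy one by one yields ygy g ygy g ygy g ygy g ygy g ygy g ygy g ygy; concatenated:

ygygygygygygygygygygygygygygygy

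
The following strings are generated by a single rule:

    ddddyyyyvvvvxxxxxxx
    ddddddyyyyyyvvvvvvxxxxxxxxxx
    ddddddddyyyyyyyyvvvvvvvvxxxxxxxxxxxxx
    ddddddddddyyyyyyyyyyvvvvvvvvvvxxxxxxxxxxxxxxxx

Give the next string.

Each string has the form d^{2n} y^{2n} v^{2n} x^{3n+1}, where the shown terms are n = 2, 3, 4, 5.
For the next term, n = 6, so the run lengths are 12, 12, 12, 19.

ddddddddddddyyyyyyyyyyyyvvvvvvvvvvvvxxxxxxxxxxxxxxxxxxx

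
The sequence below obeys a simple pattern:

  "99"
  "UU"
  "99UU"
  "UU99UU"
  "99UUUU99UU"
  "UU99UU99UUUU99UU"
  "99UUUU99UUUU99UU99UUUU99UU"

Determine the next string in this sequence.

This is a Fibonacci-style word recurrence s(k) = s(k−2)·s(k−1): e.g. 99·UU = 99UU.
Continuing: UU99UU99UUUU99UU · 99UUUU99UUUU99UU99UUUU99UU gives term 8.

UU99UU99UUUU99UU99UUUU99UUUU99UU99UUUU99UU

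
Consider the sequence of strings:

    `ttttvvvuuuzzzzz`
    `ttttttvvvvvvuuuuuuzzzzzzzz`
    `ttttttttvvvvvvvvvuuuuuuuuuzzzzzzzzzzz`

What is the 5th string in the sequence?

ttttttttttttvvvvvvvvvvvvvvvuuuuuuuuuuuuuuuzzzzzzzzzzzzzzzzz

Each string has the form t^{2n+2} v^{3n} u^{3n} z^{3n+2} (n = 1, 2, …).
At n = 5 the blocks have lengths 12, 15, 15, 17.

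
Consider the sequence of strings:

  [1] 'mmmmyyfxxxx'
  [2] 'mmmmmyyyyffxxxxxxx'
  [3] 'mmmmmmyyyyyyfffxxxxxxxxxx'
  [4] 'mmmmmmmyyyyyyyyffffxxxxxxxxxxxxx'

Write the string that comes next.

mmmmmmmmyyyyyyyyyyfffffxxxxxxxxxxxxxxxx

Term n consists of n+2 m's, followed by 2n-2 y's, followed by n-1 f's, followed by 3n-2 x's, where the shown terms are n = 2, 3, 4, 5.
For the next term, n = 6, so the run lengths are 8, 10, 5, 16.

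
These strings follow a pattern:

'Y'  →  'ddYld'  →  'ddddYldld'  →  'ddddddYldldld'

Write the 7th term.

s(k+1) = dd·s(k)·ld, so each term gains dd as a prefix and ld as a suffix.
From ddddddYldldld, 3 further steps: ddddddYldldld → ddddddddYldldldld → ddddddddddYldldldldld → (answer).

ddddddddddddYldldldldldld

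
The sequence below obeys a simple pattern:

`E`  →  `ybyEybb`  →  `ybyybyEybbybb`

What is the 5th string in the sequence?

s(k+1) = yby·s(k)·ybb, so each term gains yby as a prefix and ybb as a suffix.
From ybyybyEybbybb, 2 further steps: ybyybyEybbybb → ybyybyybyEybbybbybb → (answer).

ybyybyybyybyEybbybbybbybb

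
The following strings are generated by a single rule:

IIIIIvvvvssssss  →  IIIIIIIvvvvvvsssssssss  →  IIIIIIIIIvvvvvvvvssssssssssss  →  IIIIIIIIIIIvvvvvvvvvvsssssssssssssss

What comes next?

IIIIIIIIIIIIIvvvvvvvvvvvvssssssssssssssssss

The n-th term is 2n+1 I's then 2n v's then 3n s's, where the shown terms are n = 2, 3, 4, 5.
Setting n = 6 gives 13, 12, 18 characters in each block.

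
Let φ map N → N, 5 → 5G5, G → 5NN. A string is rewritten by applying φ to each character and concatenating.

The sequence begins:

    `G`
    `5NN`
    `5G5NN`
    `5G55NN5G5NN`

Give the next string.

Expanding 5G55NN5G5NN: 5→5G5, G→5NN, 5→5G5, 5→5G5, N→N, N→N, 5→5G5, G→5NN, 5→5G5, N→N, N→N. Concatenated: 5G5 5NN 5G5 5G5 N N 5G5 5NN 5G5 N N.

5G55NN5G55G5NN5G55NN5G5NN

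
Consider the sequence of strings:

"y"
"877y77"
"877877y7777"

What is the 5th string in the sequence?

877877877877y77777777

Every step adds 877 to the front and 77 to the end of the previous string.
From 877877y7777, 2 further steps: 877877y7777 → 877877877y777777 → (answer).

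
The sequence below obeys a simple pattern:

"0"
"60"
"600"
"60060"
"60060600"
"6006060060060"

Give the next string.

600606006006060060600

This is a Fibonacci-style word recurrence s(k) = s(k−1)·s(k−2): e.g. 60·0 = 600.
Continuing: 6006060060060 · 60060600 gives term 7.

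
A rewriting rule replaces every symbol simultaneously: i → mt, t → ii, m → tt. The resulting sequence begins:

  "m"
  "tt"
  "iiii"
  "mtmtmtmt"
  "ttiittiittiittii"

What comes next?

iiiimtmtiiiimtmtiiiimtmtiiiimtmt

Applying the rule to each of the 16 symbols of ttiittiittiittii gives the pieces ii ii mt mt ii ii mt mt ii ii mt mt ii ii mt mt, which concatenate to the answer.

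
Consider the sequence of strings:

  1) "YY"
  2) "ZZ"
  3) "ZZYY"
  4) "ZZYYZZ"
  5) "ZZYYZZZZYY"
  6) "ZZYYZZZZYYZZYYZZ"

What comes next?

This is a Fibonacci-style word recurrence s(k) = s(k−1)·s(k−2): e.g. ZZ·YY = ZZYY.
So term 7 is ZZYYZZZZYYZZYYZZ·ZZYYZZZZYY.

ZZYYZZZZYYZZYYZZZZYYZZZZYY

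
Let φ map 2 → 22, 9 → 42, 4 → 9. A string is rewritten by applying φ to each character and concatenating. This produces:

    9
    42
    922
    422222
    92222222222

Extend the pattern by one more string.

4222222222222222222222

Rewriting each symbol of 92222222222: 9→42, 2→22, 2→22, 2→22, 2→22, 2→22, 2→22, 2→22, 2→22, 2→22, 2→22, which concatenates to 42 22 22 22 22 22 22 22 22 22 22.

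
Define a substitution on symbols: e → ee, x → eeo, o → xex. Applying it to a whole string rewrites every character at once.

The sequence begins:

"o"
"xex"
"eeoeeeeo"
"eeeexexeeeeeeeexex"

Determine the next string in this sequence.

eeeeeeeeeeoeeeeoeeeeeeeeeeeeeeeeeeoeeeeo

φ(eeeexexeeeeeeeexex) expands symbol-by-symbol to ee ee ee ee eeo ee eeo ee ee ee ee ee ee ee ee eeo ee eeo; joining the 18 pieces gives the next term.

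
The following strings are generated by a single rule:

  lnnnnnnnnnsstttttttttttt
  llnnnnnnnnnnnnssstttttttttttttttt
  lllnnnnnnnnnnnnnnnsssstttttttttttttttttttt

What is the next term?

llllnnnnnnnnnnnnnnnnnnssssstttttttttttttttttttttttt

Reading off run lengths: l runs 1, 2, 3; n runs 9, 12, 15; s runs 2, 3, 4; t runs 12, 16, 20 — each is linear in n, where the shown terms are n = 3, 4, 5.
Setting n = 6 gives 4, 18, 5, 24 characters in each block.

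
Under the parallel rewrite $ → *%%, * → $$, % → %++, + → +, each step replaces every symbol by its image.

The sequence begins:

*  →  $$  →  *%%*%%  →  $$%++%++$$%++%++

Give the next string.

*%%*%%%++++%++++*%%*%%%++++%++++

Replace each of the 16 characters of $$%++%++$$%++%++ in place — *%% *%% %++ + + %++ + + *%% *%% %++ + + %++ + + — and concatenate.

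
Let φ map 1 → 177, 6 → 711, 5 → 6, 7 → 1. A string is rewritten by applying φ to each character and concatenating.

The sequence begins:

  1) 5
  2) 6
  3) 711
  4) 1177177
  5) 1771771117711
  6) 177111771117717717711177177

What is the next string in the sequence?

φ(177111771117717717711177177) expands symbol-by-symbol to 177 1 1 177 177 177 1 1 177 177 177 1 1 177 1 1 177 1 1 177 177 177 1 1 177 1 1; joining the 27 pieces gives the next term.

17711177177177111771771771117711177111771771771117711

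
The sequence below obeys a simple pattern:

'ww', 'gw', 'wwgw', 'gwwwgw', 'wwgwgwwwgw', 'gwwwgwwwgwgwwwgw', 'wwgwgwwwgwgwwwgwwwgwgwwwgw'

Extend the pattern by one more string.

From term 3 onward, concatenate the second-to-last term with the last: ww·gw = wwgw, gw·wwgw = gwwwgw, …
The next term joins gwwwgwwwgwgwwwgw and wwgwgwwwgwgwwwgwwwgwgwwwgw.

gwwwgwwwgwgwwwgwwwgwgwwwgwgwwwgwwwgwgwwwgw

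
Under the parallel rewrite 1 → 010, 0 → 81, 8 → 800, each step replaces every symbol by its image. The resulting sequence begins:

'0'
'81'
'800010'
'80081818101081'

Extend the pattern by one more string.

Replace each of the 14 characters of 80081818101081 in place — 800 81 81 800 010 800 010 800 010 81 010 81 800 010 — and concatenate.

80081818000108000108000108101081800010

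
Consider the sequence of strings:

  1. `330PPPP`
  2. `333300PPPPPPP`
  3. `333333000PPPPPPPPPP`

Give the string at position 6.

333333333333000000PPPPPPPPPPPPPPPPPPP

The n-th term is 2n 3's then n 0's then 3n+1 P's (n = 1, 2, …).
For term 6, n = 6, so the run lengths are 12, 6, 19.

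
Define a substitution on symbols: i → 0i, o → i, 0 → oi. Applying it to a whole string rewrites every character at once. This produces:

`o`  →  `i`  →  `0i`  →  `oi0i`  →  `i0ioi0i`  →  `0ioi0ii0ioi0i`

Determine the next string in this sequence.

φ(0ioi0ii0ioi0i) expands symbol-by-symbol to oi 0i i 0i oi 0i 0i oi 0i i 0i oi 0i; joining the 13 pieces gives the next term.

oi0ii0ioi0i0ioi0ii0ioi0i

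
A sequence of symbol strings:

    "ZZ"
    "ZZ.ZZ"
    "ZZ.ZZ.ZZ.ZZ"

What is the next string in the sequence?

Each string is two copies of the previous one joined by '.'.
So the next term is two copies of ZZ.ZZ.ZZ.ZZ with '.' between the halves.

ZZ.ZZ.ZZ.ZZ.ZZ.ZZ.ZZ.ZZ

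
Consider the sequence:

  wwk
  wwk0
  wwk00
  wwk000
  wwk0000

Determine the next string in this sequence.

wwk00000

Every step adds 0 to the end: s(k+1) = s(k)·0.
One more step from wwk0000 gives the answer.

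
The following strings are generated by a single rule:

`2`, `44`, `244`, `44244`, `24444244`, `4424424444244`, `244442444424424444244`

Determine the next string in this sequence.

4424424444244244442444424424444244

From term 3 onward, concatenate the second-to-last term with the last: 2·44 = 244, 44·244 = 44244, …
So term 8 is 4424424444244·244442444424424444244.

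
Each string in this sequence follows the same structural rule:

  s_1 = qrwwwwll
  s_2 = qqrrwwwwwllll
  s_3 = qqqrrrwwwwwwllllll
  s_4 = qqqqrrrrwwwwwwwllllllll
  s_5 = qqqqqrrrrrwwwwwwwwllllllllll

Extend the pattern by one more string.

Reading off run lengths: q runs 1, 2, 3, 4, 5; r runs 1, 2, 3, 4, 5; w runs 4, 5, 6, 7, 8; l runs 2, 4, 6, 8, 10 — each is linear in n (n = 1, 2, …).
At n = 6 the blocks have lengths 6, 6, 9, 12.

qqqqqqrrrrrrwwwwwwwwwllllllllllll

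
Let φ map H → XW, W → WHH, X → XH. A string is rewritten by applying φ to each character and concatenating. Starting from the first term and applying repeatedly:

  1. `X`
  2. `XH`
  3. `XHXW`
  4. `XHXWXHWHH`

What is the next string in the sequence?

XHXWXHWHHXHXWWHHXWXW

Apply φ to XHXWXHWHH symbol by symbol: X→XH, H→XW, X→XH, W→WHH, X→XH, H→XW, W→WHH, H→XW, H→XW; joined: XH XW XH WHH XH XW WHH XW XW.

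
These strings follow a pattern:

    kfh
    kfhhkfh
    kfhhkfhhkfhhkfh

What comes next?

Every step duplicates the string with 'h' between the halves.
One more doubling of kfhhkfhhkfhhkfh gives the answer.

kfhhkfhhkfhhkfhhkfhhkfhhkfhhkfh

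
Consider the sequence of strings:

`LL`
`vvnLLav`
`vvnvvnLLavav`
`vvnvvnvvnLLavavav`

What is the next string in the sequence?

vvnvvnvvnvvnLLavavavav

Each term wraps the previous one in vvn on the left and av on the right.
One more step from vvnvvnvvnLLavavav gives the answer.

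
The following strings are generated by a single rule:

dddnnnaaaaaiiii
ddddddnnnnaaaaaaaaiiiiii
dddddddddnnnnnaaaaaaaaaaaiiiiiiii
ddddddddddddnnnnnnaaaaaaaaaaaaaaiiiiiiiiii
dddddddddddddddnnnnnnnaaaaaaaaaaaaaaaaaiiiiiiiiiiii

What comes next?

ddddddddddddddddddnnnnnnnnaaaaaaaaaaaaaaaaaaaaiiiiiiiiiiiiii

Reading off run lengths: d runs 3, 6, 9, 12, 15; n runs 3, 4, 5, 6, 7; a runs 5, 8, 11, 14, 17; i runs 4, 6, 8, 10, 12 — each is linear in n (n = 1, 2, …).
Setting n = 6 gives 18, 8, 20, 14 characters in each block.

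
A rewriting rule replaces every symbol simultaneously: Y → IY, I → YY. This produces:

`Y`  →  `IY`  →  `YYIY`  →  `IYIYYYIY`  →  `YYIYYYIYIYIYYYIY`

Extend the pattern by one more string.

Replace each of the 16 characters of YYIYYYIYIYIYYYIY in place — IY IY YY IY IY IY YY IY YY IY YY IY IY IY YY IY — and concatenate.

IYIYYYIYIYIYYYIYYYIYYYIYIYIYYYIY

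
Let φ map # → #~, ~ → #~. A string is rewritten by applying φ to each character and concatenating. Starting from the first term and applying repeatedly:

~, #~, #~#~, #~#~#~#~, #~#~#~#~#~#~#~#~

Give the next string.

Applying the rule to each of the 16 symbols of #~#~#~#~#~#~#~#~ gives the pieces #~ #~ #~ #~ #~ #~ #~ #~ #~ #~ #~ #~ #~ #~ #~ #~, which concatenate to the answer.

#~#~#~#~#~#~#~#~#~#~#~#~#~#~#~#~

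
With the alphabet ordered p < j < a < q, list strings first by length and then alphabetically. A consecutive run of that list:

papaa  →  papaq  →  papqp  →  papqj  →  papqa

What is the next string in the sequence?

Find the rightmost character of papqa below q, bump it to the next letter, and reset everything to its right to p.

papqq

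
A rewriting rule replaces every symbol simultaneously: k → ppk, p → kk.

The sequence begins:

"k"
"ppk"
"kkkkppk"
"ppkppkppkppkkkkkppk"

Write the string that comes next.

kkkkppkkkkkppkkkkkppkkkkkppkppkppkppkppkkkkkppk

Replace each of the 19 characters of ppkppkppkppkkkkkppk in place — kk kk ppk kk kk ppk kk kk ppk kk kk ppk ppk ppk ppk ppk kk kk ppk — and concatenate.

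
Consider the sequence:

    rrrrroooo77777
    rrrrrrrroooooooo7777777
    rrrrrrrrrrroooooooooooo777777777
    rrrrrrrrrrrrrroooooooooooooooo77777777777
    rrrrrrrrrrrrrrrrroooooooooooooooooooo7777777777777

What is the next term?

The n-th term is 3n+2 r's then 4n o's then 2n+3 7's (n = 1, 2, …).
At n = 6 the blocks have lengths 20, 24, 15.

rrrrrrrrrrrrrrrrrrrroooooooooooooooooooooooo777777777777777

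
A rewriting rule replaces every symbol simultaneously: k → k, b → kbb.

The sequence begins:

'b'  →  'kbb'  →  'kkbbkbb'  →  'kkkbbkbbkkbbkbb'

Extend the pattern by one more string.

kkkkbbkbbkkbbkbbkkkbbkbbkkbbkbb

Applying the rule to each of the 15 symbols of kkkbbkbbkkbbkbb gives the pieces k k k kbb kbb k kbb kbb k k kbb kbb k kbb kbb, which concatenate to the answer.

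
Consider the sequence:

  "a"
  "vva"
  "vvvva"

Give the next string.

vvvvvva

The strings grow by a fixed prefix vv each time.
So the next term is vv·vvvva.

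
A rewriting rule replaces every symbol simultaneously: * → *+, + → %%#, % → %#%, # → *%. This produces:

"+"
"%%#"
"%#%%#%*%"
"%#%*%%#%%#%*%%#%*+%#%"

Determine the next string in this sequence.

%#%*%%#%*+%#%%#%*%%#%%#%*%%#%*+%#%%#%*%%#%*+%%#%#%*%%#%

Replace each of the 21 characters of %#%*%%#%%#%*%%#%*+%#% in place — %#% *% %#% *+ %#% %#% *% %#% %#% *% %#% *+ %#% %#% *% %#% *+ %%# %#% *% %#% — and concatenate.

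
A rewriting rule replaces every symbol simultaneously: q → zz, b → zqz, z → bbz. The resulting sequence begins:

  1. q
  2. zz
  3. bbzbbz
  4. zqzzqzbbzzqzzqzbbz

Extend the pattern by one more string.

φ(zqzzqzbbzzqzzqzbbz) expands symbol-by-symbol to bbz zz bbz bbz zz bbz zqz zqz bbz bbz zz bbz bbz zz bbz zqz zqz bbz; joining the 18 pieces gives the next term.

bbzzzbbzbbzzzbbzzqzzqzbbzbbzzzbbzbbzzzbbzzqzzqzbbz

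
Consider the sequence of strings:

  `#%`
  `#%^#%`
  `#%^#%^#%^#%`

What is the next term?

Each string is two copies of the previous one joined by '^'.
Doubling #%^#%^#%^#% with '^' between the halves:

#%^#%^#%^#%^#%^#%^#%^#%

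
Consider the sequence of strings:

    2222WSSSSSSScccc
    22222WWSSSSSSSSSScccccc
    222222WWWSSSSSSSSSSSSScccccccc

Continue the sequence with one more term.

2222222WWWWSSSSSSSSSSSSSSSScccccccccc

Term n consists of n+2 2's, followed by n-1 W's, followed by 3n+1 S's, followed by 2n c's, where the shown terms are n = 2, 3, 4.
At n = 5 the blocks have lengths 7, 4, 16, 10.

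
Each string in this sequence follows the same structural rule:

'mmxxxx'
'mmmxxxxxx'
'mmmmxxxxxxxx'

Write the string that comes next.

Term n consists of n m's, followed by 2n x's, where the shown terms are n = 2, 3, 4.
Setting n = 5 gives 5, 10 characters in each block.

mmmmmxxxxxxxxxx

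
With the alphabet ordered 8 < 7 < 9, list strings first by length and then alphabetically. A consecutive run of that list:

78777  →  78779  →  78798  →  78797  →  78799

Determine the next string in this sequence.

Find the rightmost character of 78799 below 9, bump it to the next letter, and reset everything to its right to 8.

78988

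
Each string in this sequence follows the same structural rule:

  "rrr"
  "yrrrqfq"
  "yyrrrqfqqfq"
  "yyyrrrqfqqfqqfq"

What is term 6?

Each term wraps the previous one in y on the left and qfq on the right.
From yyyrrrqfqqfqqfq, 2 further steps: yyyrrrqfqqfqqfq → yyyyrrrqfqqfqqfqqfq → (answer).

yyyyyrrrqfqqfqqfqqfqqfq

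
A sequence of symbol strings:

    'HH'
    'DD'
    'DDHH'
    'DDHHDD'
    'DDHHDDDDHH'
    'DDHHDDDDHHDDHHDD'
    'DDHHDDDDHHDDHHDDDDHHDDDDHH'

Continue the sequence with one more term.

From term 3 onward, concatenate the last term with the second-to-last: DD·HH = DDHH, DDHH·DD = DDHHDD, …
Continuing: DDHHDDDDHHDDHHDDDDHHDDDDHH · DDHHDDDDHHDDHHDD gives term 8.

DDHHDDDDHHDDHHDDDDHHDDDDHHDDHHDDDDHHDDHHDD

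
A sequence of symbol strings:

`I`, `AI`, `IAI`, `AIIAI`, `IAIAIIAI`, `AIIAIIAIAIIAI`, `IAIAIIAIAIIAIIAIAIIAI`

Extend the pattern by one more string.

AIIAIIAIAIIAIIAIAIIAIAIIAIIAIAIIAI

Each term (from the third on) is the two preceding terms concatenated in order: term 3 = I·AI = IAI.
Continuing: AIIAIIAIAIIAI · IAIAIIAIAIIAIIAIAIIAI gives term 8.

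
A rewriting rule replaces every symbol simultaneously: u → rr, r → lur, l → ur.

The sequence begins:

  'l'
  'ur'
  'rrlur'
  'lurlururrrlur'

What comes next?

urrrlururrrlurrrlurlurlururrrlur

φ(lurlururrrlur) expands symbol-by-symbol to ur rr lur ur rr lur rr lur lur lur ur rr lur; joining the 13 pieces gives the next term.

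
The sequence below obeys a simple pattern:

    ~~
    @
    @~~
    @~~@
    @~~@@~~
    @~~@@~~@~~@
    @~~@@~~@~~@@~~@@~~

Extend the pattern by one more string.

This is a Fibonacci-style word recurrence s(k) = s(k−1)·s(k−2): e.g. @·~~ = @~~.
So term 8 is @~~@@~~@~~@@~~@@~~·@~~@@~~@~~@.

@~~@@~~@~~@@~~@@~~@~~@@~~@~~@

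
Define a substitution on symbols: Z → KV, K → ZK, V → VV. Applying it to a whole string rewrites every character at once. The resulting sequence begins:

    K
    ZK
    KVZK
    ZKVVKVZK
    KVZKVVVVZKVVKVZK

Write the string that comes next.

φ(KVZKVVVVZKVVKVZK) expands symbol-by-symbol to ZK VV KV ZK VV VV VV VV KV ZK VV VV ZK VV KV ZK; joining the 16 pieces gives the next term.

ZKVVKVZKVVVVVVVVKVZKVVVVZKVVKVZK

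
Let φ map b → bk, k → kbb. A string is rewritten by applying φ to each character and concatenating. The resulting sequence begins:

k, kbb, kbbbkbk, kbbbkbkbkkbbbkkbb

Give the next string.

Applying the rule to each of the 17 symbols of kbbbkbkbkkbbbkkbb gives the pieces kbb bk bk bk kbb bk kbb bk kbb kbb bk bk bk kbb kbb bk bk, which concatenate to the answer.

kbbbkbkbkkbbbkkbbbkkbbkbbbkbkbkkbbkbbbkbk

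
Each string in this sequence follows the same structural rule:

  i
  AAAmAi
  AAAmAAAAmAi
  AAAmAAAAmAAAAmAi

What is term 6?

Every step adds AAAmA at the front: s(k+1) = AAAmA·s(k).
From AAAmAAAAmAAAAmAi, 2 further steps: AAAmAAAAmAAAAmAi → AAAmAAAAmAAAAmAAAAmAi → (answer).

AAAmAAAAmAAAAmAAAAmAAAAmAi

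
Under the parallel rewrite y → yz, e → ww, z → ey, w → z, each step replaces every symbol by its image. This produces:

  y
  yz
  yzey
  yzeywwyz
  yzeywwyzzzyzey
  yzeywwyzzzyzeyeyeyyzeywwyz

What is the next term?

yzeywwyzzzyzeyeyeyyzeywwyzwwyzwwyzyzeywwyzzzyzey

Applying the rule to each of the 26 symbols of yzeywwyzzzyzeyeyeyyzeywwyz gives the pieces yz ey ww yz z z yz ey ey ey yz ey ww yz ww yz ww yz yz ey ww yz z z yz ey, which concatenate to the answer.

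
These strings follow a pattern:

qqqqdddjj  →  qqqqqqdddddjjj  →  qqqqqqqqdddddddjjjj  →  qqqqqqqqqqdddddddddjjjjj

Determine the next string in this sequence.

Reading off run lengths: q runs 4, 6, 8, 10; d runs 3, 5, 7, 9; j runs 2, 3, 4, 5 — each is linear in n (n = 1, 2, …).
Setting n = 5 gives 12, 11, 6 characters in each block.

qqqqqqqqqqqqdddddddddddjjjjjj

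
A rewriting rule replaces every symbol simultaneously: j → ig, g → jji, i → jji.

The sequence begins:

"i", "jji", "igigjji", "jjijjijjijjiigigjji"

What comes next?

Rewriting the 19 symbols of jjijjijjijjiigigjji one by one yields ig ig jji ig ig jji ig ig jji ig ig jji jji jji jji jji ig ig jji; concatenated:

igigjjiigigjjiigigjjiigigjjijjijjijjijjiigigjji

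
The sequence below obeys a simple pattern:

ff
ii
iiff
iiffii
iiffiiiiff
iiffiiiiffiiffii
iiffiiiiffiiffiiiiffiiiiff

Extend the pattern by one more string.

iiffiiiiffiiffiiiiffiiiiffiiffiiiiffiiffii

From term 3 onward, concatenate the last term with the second-to-last: ii·ff = iiff, iiff·ii = iiffii, …
Continuing: iiffiiiiffiiffiiiiffiiiiff · iiffiiiiffiiffii gives term 8.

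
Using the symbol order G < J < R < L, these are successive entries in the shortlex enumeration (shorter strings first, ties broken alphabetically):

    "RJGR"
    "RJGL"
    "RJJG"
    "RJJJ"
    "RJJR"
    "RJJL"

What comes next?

RJRG

The successor of RJJL increments the rightmost position that isn't already L and resets every position after it to G.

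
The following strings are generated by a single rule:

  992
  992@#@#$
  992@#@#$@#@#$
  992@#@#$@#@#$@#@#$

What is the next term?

The strings grow by a fixed suffix @#@#$ each time.
So the next term is 992@#@#$@#@#$@#@#$·@#@#$.

992@#@#$@#@#$@#@#$@#@#$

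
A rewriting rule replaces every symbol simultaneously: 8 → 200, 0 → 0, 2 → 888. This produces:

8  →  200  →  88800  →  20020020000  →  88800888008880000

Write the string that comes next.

Rewriting the 17 symbols of 88800888008880000 one by one yields 200 200 200 0 0 200 200 200 0 0 200 200 200 0 0 0 0; concatenated:

20020020000200200200002002002000000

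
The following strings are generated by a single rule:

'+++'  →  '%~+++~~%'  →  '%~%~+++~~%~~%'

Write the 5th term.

%~%~%~%~+++~~%~~%~~%~~%

s(k+1) = %~·s(k)·~~%, so each term gains %~ as a prefix and ~~% as a suffix.
From %~%~+++~~%~~%, 2 further steps: %~%~+++~~%~~% → %~%~%~+++~~%~~%~~% → (answer).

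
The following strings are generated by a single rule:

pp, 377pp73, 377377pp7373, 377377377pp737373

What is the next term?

Each term wraps the previous one in 377 on the left and 73 on the right.
One more step from 377377377pp737373 gives the answer.

377377377377pp73737373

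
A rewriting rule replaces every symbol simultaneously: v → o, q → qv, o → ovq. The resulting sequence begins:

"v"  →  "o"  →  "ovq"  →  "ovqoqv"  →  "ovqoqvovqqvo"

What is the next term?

ovqoqvovqqvoovqoqvqvoovq

Apply φ to ovqoqvovqqvo symbol by symbol: o→ovq, v→o, q→qv, o→ovq, q→qv, v→o, o→ovq, v→o, q→qv, q→qv, v→o, o→ovq; joined: ovq o qv ovq qv o ovq o qv qv o ovq.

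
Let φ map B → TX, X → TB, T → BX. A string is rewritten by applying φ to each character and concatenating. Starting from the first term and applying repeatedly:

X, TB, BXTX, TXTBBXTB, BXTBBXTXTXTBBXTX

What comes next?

TXTBBXTXTXTBBXTBBXTBBXTXTXTBBXTB

Replace each of the 16 characters of BXTBBXTXTXTBBXTX in place — TX TB BX TX TX TB BX TB BX TB BX TX TX TB BX TB — and concatenate.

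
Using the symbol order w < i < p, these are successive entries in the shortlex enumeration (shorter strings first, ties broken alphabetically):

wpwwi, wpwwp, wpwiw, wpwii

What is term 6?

Stepping forward 2 times from wpwii: wpwii → wpwip, then the target.

wpwpw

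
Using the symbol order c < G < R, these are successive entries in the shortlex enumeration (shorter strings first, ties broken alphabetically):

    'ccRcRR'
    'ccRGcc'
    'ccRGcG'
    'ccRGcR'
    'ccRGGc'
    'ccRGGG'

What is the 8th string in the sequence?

Advancing 2 positions from ccRGGG through ccRGGG → ccRGGR reaches term 8.

ccRGRc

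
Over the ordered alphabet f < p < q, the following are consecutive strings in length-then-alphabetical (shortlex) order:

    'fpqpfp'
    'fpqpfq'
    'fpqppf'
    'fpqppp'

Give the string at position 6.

fpqpqf

Stepping forward 2 times from fpqppp: fpqppp → fpqppq, then the target.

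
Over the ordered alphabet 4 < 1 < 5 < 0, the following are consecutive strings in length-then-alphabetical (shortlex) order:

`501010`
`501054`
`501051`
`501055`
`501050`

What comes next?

Treat 501050 as a base-4 numeral over the given alphabet and add one, carrying through any trailing 0's.

501004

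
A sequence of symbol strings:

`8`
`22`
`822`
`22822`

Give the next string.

82222822

Each term (from the third on) is the two preceding terms concatenated in order: term 3 = 8·22 = 822.
Continuing: 822 · 22822 gives term 5.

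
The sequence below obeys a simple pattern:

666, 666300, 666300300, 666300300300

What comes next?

666300300300300

Every step adds 300 to the end: s(k+1) = s(k)·300.
One more step from 666300300300 gives the answer.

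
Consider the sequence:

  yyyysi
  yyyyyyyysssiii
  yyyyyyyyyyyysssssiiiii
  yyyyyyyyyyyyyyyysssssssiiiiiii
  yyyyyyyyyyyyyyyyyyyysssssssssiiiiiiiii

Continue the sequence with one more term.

Each string has the form y^{4n} s^{2n-1} i^{2n-1} (n = 1, 2, …).
For the next term, n = 6, so the run lengths are 24, 11, 11.

yyyyyyyyyyyyyyyyyyyyyyyysssssssssssiiiiiiiiiii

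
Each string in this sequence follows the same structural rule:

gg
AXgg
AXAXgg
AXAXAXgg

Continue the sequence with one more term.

AXAXAXAXgg

The strings grow by a fixed prefix AX each time.
One more step from AXAXAXgg gives the answer.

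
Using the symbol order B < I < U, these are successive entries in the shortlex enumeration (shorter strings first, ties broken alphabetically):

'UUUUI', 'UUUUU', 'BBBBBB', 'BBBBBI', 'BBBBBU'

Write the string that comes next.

Find the rightmost character of BBBBBU below U, bump it to the next letter, and reset everything to its right to B.

BBBBIB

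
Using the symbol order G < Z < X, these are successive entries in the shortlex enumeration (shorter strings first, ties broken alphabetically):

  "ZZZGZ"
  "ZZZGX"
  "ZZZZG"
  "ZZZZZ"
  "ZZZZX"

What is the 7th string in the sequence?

Advancing 2 positions from ZZZZX through ZZZZX → ZZZXG reaches term 7.

ZZZXZ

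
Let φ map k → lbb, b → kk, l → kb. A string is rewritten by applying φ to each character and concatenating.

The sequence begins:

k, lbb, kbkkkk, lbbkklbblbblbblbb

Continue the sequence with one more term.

kbkkkklbblbbkbkkkkkbkkkkkbkkkkkbkkkk

φ(lbbkklbblbblbblbb) expands symbol-by-symbol to kb kk kk lbb lbb kb kk kk kb kk kk kb kk kk kb kk kk; joining the 17 pieces gives the next term.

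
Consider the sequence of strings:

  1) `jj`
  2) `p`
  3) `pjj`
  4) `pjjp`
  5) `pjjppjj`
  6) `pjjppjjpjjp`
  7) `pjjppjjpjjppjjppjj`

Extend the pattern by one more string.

Each term (from the third on) is the previous term followed by the one before it: term 3 = p·jj = pjj.
So term 8 is pjjppjjpjjppjjppjj·pjjppjjpjjp.

pjjppjjpjjppjjppjjpjjppjjpjjp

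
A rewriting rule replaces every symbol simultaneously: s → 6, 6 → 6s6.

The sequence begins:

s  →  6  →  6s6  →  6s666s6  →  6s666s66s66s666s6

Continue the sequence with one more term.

Applying the rule to each of the 17 symbols of 6s666s66s66s666s6 gives the pieces 6s6 6 6s6 6s6 6s6 6 6s6 6s6 6 6s6 6s6 6 6s6 6s6 6s6 6 6s6, which concatenate to the answer.

6s666s66s66s666s66s666s66s666s66s66s666s6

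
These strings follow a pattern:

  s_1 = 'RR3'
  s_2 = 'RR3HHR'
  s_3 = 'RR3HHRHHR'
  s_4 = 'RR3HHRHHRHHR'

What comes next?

RR3HHRHHRHHRHHR

Every step adds HHR to the end: s(k+1) = s(k)·HHR.
So the next term is RR3HHRHHRHHR·HHR.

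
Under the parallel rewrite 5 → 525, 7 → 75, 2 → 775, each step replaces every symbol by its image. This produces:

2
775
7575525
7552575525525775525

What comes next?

Applying the rule to each of the 19 symbols of 7552575525525775525 gives the pieces 75 525 525 775 525 75 525 525 775 525 525 775 525 75 75 525 525 775 525, which concatenate to the answer.

75525525775525755255257755255257755257575525525775525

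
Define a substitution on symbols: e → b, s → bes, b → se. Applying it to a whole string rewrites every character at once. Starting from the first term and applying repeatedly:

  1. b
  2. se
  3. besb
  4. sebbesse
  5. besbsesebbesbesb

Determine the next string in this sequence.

Applying the rule to each of the 16 symbols of besbsesebbesbesb gives the pieces se b bes se bes b bes b se se b bes se b bes se, which concatenate to the answer.

sebbessebesbbesbsesebbessebbesse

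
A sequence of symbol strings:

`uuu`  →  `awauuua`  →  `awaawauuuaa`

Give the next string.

s(k+1) = awa·s(k)·a, so each term gains awa as a prefix and a as a suffix.
So the next term is awa·awaawauuuaa·a.

awaawaawauuuaaa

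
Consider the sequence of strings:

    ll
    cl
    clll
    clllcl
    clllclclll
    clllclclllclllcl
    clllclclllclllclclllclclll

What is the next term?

clllclclllclllclclllclclllclllclclllclllcl

From term 3 onward, concatenate the last term with the second-to-last: cl·ll = clll, clll·cl = clllcl, …
The next term joins clllclclllclllclclllclclll and clllclclllclllcl.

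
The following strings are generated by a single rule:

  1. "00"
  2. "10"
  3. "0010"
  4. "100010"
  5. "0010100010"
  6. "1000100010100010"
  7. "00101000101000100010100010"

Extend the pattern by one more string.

100010001010001000101000101000100010100010

From term 3 onward, concatenate the second-to-last term with the last: 00·10 = 0010, 10·0010 = 100010, …
So term 8 is 1000100010100010·00101000101000100010100010.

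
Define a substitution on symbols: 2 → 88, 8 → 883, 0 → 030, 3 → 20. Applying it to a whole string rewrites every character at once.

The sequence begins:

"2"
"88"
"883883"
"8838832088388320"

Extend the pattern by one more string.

φ(8838832088388320) expands symbol-by-symbol to 883 883 20 883 883 20 88 030 883 883 20 883 883 20 88 030; joining the 16 pieces gives the next term.

883883208838832088030883883208838832088030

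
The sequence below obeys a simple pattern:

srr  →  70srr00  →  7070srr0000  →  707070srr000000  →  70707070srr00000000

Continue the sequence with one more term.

7070707070srr0000000000

Each term wraps the previous one in 70 on the left and 00 on the right.
So the next term is 70·70707070srr00000000·00.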